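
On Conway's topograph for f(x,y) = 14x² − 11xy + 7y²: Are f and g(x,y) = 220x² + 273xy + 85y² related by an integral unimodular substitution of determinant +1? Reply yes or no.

D₁ = -271, D₂ = -271
f: flip: (14,-11,7)→(7,11,14)
f: translate: b→-3 (≡11 mod 14), so (7,11,14)→(7,-3,10)
f: reduced (well bottom): (7,-3,10) with a≤c, −a<b≤a
g: translate: b→-167 (≡273 mod 440), so (220,273,85)→(220,-167,32)
g: flip: (220,-167,32)→(32,167,220)
g: translate: b→-25 (≡167 mod 64), so (32,167,220)→(32,-25,7)
g: flip: (32,-25,7)→(7,25,32)
g: translate: b→-3 (≡25 mod 14), so (7,25,32)→(7,-3,10)
g: reduced (well bottom): (7,-3,10) with a≤c, −a<b≤a
reduced forms (7, -3, 10) vs (7, -3, 10) ⇒ equivalent

yes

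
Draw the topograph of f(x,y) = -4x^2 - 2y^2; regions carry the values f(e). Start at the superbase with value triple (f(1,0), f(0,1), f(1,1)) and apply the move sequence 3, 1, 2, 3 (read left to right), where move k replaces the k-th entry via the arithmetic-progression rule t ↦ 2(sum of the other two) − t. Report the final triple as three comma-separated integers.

start (-4,-2,-6) = (f(1,0),f(0,1),f(1,1))
replace slot 3: 2·((-4)+(-2)) − (-6) = -6 → (-4,-2,-6)
replace slot 1: 2·((-2)+(-6)) − (-4) = -12 → (-12,-2,-6)
replace slot 2: 2·((-12)+(-6)) − (-2) = -34 → (-12,-34,-6)
replace slot 3: 2·((-12)+(-34)) − (-6) = -86 → (-12,-34,-86)

-12,-34,-86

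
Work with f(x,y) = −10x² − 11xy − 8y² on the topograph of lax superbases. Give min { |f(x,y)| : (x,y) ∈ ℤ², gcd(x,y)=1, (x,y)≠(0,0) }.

translate: b→-9 (≡11 mod 20), so (10,11,8)→(10,-9,7)
flip: (10,-9,7)→(7,9,10)
translate: b→-5 (≡9 mod 14), so (7,9,10)→(7,-5,8)
reduced (well bottom): (7,-5,8) with a≤c, −a<b≤a
well minimum |f| = |-7| = 7 (negative-definite)

7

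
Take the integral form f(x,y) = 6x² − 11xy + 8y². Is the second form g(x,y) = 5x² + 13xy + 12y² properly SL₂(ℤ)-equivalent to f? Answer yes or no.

D₁ = -71, D₂ = -71
f: translate: b→1 (≡-11 mod 12), so (6,-11,8)→(6,1,3)
f: flip: (6,1,3)→(3,-1,6)
f: reduced (well bottom): (3,-1,6) with a≤c, −a<b≤a
g: translate: b→3 (≡13 mod 10), so (5,13,12)→(5,3,4)
g: flip: (5,3,4)→(4,-3,5)
g: reduced (well bottom): (4,-3,5) with a≤c, −a<b≤a
reduced forms (3, -1, 6) vs (4, -3, 5) ⇒ inequivalent

no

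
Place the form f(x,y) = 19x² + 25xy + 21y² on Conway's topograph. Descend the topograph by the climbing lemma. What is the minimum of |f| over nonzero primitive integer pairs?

translate: b→-13 (≡25 mod 38), so (19,25,21)→(19,-13,15)
flip: (19,-13,15)→(15,13,19)
reduced (well bottom): (15,13,19) with a≤c, −a<b≤a
well minimum = a = 15

15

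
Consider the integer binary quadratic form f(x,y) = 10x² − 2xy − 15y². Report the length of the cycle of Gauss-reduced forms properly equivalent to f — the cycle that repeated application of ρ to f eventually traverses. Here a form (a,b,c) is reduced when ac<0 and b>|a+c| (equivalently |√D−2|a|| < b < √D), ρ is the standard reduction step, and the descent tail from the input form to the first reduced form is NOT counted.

D = 604, ⌊√D⌋ = 24
descent: ρ → (-15,2,10)
descent: ρ → (10,18,-7)  [lands on river]
river: ρ → (-7,24,1)
river: ρ → (1,24,-7)
river: ρ → (-7,18,10)
river: ρ → (10,22,-3)
river: ρ → (-3,20,17)
river: ρ → (17,14,-6)
river: ρ → (-6,22,5)
river: ρ → (5,18,-14)
river: ρ → (-14,10,9)
river: ρ → (9,8,-15)
river: ρ → (-15,22,2)
river: ρ → (2,22,-15)
river: ρ → (-15,8,9)
river: ρ → (9,10,-14)
river: ρ → (-14,18,5)
river: ρ → (5,22,-6)
river: ρ → (-6,14,17)
river: ρ → (17,20,-3)
river: ρ → (-3,22,10)
ρ-cycle length = 20 (tail of 2 descent steps not counted)

20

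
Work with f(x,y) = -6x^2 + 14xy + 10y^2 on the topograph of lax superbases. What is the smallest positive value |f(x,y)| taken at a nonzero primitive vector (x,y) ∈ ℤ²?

river: ρ → (10,6,-10)
river: ρ → (-10,14,6)
river: ρ → (6,10,-14)
river: ρ → (-14,18,2)
river: ρ → (2,18,-14)
river: ρ → (-14,10,6)
river: ρ → (6,14,-10)
river: ρ → (-10,6,10)
river: ρ → (10,14,-6)
river: ρ → (-6,10,14)
river: ρ → (14,18,-2)
river: ρ → (-2,18,14)
river: ρ → (14,10,-6)
river: ρ → (-6,14,10)
closes: descent 0, river 14
min |a| on river = 2

2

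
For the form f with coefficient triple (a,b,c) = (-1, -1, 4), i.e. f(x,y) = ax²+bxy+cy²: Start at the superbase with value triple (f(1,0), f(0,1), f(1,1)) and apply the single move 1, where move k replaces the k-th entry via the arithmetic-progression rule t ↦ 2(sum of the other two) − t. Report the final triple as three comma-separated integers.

start (-1,4,2) = (f(1,0),f(0,1),f(1,1))
replace slot 1: 2·(4+2) − (-1) = 13 → (13,4,2)

13,4,2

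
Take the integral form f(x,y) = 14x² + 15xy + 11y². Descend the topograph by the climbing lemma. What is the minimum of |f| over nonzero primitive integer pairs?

translate: b→-13 (≡15 mod 28), so (14,15,11)→(14,-13,10)
flip: (14,-13,10)→(10,13,14)
translate: b→-7 (≡13 mod 20), so (10,13,14)→(10,-7,11)
reduced (well bottom): (10,-7,11) with a≤c, −a<b≤a
well minimum = a = 10

10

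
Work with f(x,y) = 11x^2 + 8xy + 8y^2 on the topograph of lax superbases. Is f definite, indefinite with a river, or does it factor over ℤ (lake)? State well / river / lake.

D = b²−4ac = 8² − 4·11·8 = -288
D < 0 ⇒ definite ⇒ every region one sign ⇒ single well

well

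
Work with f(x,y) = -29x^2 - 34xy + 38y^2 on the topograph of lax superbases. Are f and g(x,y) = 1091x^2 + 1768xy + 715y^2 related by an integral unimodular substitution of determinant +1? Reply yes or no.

D₁ = 5564, D₂ = 5564
river cycle of f (length 16): (38, 34, -29), (-29, 24, 43), (43, 62, -10), (-10, 58, 55), (55, 52, -13), (-13, 52, 55), (55, 58, -10), (-10, 62, 43), (43, 24, -29), (-29, 34, 38), … (6 more)
river cycle of g (length 16): (38, 34, -29), (-29, 24, 43), (43, 62, -10), (-10, 58, 55), (55, 52, -13), (-13, 52, 55), (55, 58, -10), (-10, 62, 43), (43, 24, -29), (-29, 34, 38), … (6 more)
cycles coincide ⇒ equivalent

yes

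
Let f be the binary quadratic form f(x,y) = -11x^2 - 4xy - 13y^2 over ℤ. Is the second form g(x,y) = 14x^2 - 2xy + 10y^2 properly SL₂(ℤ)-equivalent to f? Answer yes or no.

D₁ = -556, D₂ = -556
f is negative-definite; reduce −f:
−f: reduced (well bottom): (11,4,13) with a≤c, −a<b≤a
flip sign back: reduced form of f is (-11,-4,-13)
g: flip: (14,-2,10)→(10,2,14)
g: reduced (well bottom): (10,2,14) with a≤c, −a<b≤a
reduced forms (-11, -4, -13) vs (10, 2, 14) ⇒ inequivalent

no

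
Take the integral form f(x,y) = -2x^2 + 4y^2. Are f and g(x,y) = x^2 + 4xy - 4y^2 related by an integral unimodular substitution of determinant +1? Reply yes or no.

D₁ = 32, D₂ = 32
river cycle of f (length 2): (-2, 4, 2), (2, 4, -2)
river cycle of g (length 2): (-4, 4, 1), (1, 4, -4)
cycles differ ⇒ inequivalent

no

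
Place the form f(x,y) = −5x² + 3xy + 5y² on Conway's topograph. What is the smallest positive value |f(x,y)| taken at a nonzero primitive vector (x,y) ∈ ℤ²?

river: ρ → (5,7,-3)
river: ρ → (-3,5,7)
river: ρ → (7,9,-1)
river: ρ → (-1,9,7)
river: ρ → (7,5,-3)
river: ρ → (-3,7,5)
river: ρ → (5,3,-5)
river: ρ → (-5,7,3)
river: ρ → (3,5,-7)
river: ρ → (-7,9,1)
river: ρ → (1,9,-7)
river: ρ → (-7,5,3)
river: ρ → (3,7,-5)
river: ρ → (-5,3,5)
closes: descent 0, river 14
min |a| on river = 1

1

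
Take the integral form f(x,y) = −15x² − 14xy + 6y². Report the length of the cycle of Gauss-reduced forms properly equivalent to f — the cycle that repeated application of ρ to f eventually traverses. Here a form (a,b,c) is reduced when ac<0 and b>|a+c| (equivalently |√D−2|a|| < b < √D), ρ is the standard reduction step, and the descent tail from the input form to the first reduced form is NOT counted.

D = 556, ⌊√D⌋ = 23
descent: ρ → (6,14,-15)  [lands on river]
river: ρ → (-15,16,5)
river: ρ → (5,14,-18)
river: ρ → (-18,22,1)
river: ρ → (1,22,-18)
river: ρ → (-18,14,5)
river: ρ → (5,16,-15)
river: ρ → (-15,14,6)
river: ρ → (6,22,-3)
river: ρ → (-3,20,13)
river: ρ → (13,6,-10)
river: ρ → (-10,14,9)
river: ρ → (9,22,-2)
river: ρ → (-2,22,9)
river: ρ → (9,14,-10)
river: ρ → (-10,6,13)
river: ρ → (13,20,-3)
river: ρ → (-3,22,6)
ρ-cycle length = 18 (tail of 1 descent step not counted)

18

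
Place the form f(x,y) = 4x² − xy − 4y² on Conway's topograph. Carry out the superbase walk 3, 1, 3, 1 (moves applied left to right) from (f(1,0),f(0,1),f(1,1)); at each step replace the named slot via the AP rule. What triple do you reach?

start (4,-4,-1) = (f(1,0),f(0,1),f(1,1))
replace slot 3: 2·(4+(-4)) − (-1) = 1 → (4,-4,1)
replace slot 1: 2·((-4)+1) − 4 = -10 → (-10,-4,1)
replace slot 3: 2·((-10)+(-4)) − 1 = -29 → (-10,-4,-29)
replace slot 1: 2·((-4)+(-29)) − (-10) = -56 → (-56,-4,-29)

-56,-4,-29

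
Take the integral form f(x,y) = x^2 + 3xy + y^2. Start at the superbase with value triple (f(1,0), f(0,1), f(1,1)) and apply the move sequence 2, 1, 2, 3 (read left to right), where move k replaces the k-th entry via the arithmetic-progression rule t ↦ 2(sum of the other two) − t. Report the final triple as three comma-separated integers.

start (1,1,5) = (f(1,0),f(0,1),f(1,1))
replace slot 2: 2·(1+5) − 1 = 11 → (1,11,5)
replace slot 1: 2·(11+5) − 1 = 31 → (31,11,5)
replace slot 2: 2·(31+5) − 11 = 61 → (31,61,5)
replace slot 3: 2·(31+61) − 5 = 179 → (31,61,179)

31,61,179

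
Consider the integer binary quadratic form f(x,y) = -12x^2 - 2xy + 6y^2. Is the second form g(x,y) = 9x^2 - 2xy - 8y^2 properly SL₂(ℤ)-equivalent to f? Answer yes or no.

D₁ = 292, D₂ = 292
river cycle of f (length 18): (6, 14, -4), (-4, 10, 12), (12, 14, -2), (-2, 14, 12), (12, 10, -4), (-4, 14, 6), (6, 10, -8), (-8, 6, 8), (8, 10, -6), (-6, 14, 4), … (8 more)
river cycle of g (length 14): (-8, 2, 9), (9, 16, -1), (-1, 16, 9), (9, 2, -8), (-8, 14, 3), (3, 16, -3), (-3, 14, 8), (8, 2, -9), (-9, 16, 1), (1, 16, -9), … (4 more)
cycles differ ⇒ inequivalent

no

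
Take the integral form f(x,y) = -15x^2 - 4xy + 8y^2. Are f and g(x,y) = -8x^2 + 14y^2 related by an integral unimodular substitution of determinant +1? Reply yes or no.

D₁ = 496, D₂ = 448
discriminants differ ⇒ not SL₂(ℤ)-equivalent

no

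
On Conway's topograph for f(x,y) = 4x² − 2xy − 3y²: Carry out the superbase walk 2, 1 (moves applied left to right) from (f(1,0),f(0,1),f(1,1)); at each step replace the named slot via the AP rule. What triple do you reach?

start (4,-3,-1) = (f(1,0),f(0,1),f(1,1))
replace slot 2: 2·(4+(-1)) − (-3) = 9 → (4,9,-1)
replace slot 1: 2·(9+(-1)) − 4 = 12 → (12,9,-1)

12,9,-1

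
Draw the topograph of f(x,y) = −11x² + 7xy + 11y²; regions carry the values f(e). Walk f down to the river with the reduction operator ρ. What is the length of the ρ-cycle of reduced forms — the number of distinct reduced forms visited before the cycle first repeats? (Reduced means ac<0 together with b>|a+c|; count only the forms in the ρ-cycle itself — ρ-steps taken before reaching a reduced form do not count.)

D = 533, ⌊√D⌋ = 23
river: ρ → (11,15,-7)
river: ρ → (-7,13,13)
river: ρ → (13,13,-7)
river: ρ → (-7,15,11)
river: ρ → (11,7,-11)
river: ρ → (-11,15,7)
river: ρ → (7,13,-13)
river: ρ → (-13,13,7)
river: ρ → (7,15,-11)
river: ρ → (-11,7,11)
ρ-cycle length = 10 (tail of 0 descent steps not counted)

10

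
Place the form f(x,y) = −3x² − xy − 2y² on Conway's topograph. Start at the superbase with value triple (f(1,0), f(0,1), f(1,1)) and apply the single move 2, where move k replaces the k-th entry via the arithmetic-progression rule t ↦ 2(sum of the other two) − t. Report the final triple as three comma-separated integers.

start (-3,-2,-6) = (f(1,0),f(0,1),f(1,1))
replace slot 2: 2·((-3)+(-6)) − (-2) = -16 → (-3,-16,-6)

-3,-16,-6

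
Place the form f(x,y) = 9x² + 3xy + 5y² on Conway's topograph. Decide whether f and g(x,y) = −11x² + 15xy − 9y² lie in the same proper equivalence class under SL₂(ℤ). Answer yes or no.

D₁ = -171, D₂ = -171
f: flip: (9,3,5)→(5,-3,9)
f: reduced (well bottom): (5,-3,9) with a≤c, −a<b≤a
g is negative-definite; reduce −g:
−g: translate: b→7 (≡-15 mod 22), so (11,-15,9)→(11,7,5)
−g: flip: (11,7,5)→(5,-7,11)
−g: translate: b→3 (≡-7 mod 10), so (5,-7,11)→(5,3,9)
−g: reduced (well bottom): (5,3,9) with a≤c, −a<b≤a
flip sign back: reduced form of g is (-5,-3,-9)
reduced forms (5, -3, 9) vs (-5, -3, -9) ⇒ inequivalent

no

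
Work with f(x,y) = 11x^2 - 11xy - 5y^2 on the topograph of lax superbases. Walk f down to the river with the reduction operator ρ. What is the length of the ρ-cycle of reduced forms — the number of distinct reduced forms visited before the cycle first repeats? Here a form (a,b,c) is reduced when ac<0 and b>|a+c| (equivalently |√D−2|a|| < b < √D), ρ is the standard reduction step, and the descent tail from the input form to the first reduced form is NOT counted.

D = 341, ⌊√D⌋ = 18
descent: ρ → (-5,11,11)  [lands on river]
river: ρ → (11,11,-5)
river: ρ → (-5,9,13)
river: ρ → (13,17,-1)
river: ρ → (-1,17,13)
river: ρ → (13,9,-5)
ρ-cycle length = 6 (tail of 1 descent step not counted)

6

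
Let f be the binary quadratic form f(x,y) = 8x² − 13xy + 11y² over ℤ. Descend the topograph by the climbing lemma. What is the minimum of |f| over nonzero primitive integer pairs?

translate: b→3 (≡-13 mod 16), so (8,-13,11)→(8,3,6)
flip: (8,3,6)→(6,-3,8)
reduced (well bottom): (6,-3,8) with a≤c, −a<b≤a
well minimum = a = 6

6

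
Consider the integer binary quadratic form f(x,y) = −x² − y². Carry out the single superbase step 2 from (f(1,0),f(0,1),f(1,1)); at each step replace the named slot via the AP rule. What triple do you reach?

start (-1,-1,-2) = (f(1,0),f(0,1),f(1,1))
replace slot 2: 2·((-1)+(-2)) − (-1) = -5 → (-1,-5,-2)

-1,-5,-2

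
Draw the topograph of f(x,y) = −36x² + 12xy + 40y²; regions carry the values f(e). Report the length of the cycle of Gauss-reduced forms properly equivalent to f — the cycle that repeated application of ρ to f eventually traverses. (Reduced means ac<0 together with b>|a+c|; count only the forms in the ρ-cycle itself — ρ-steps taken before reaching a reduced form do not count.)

D = 5904, ⌊√D⌋ = 76
river: ρ → (40,68,-8)
river: ρ → (-8,76,4)
river: ρ → (4,76,-8)
river: ρ → (-8,68,40)
river: ρ → (40,12,-36)
river: ρ → (-36,60,16)
river: ρ → (16,68,-20)
river: ρ → (-20,52,40)
river: ρ → (40,28,-32)
river: ρ → (-32,36,36)
river: ρ → (36,36,-32)
river: ρ → (-32,28,40)
river: ρ → (40,52,-20)
river: ρ → (-20,68,16)
river: ρ → (16,60,-36)
river: ρ → (-36,12,40)
ρ-cycle length = 16 (tail of 0 descent steps not counted)

16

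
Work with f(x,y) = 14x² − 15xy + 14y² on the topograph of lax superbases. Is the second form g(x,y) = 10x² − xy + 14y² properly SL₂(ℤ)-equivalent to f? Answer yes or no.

D₁ = -559, D₂ = -559
f: translate: b→13 (≡-15 mod 28), so (14,-15,14)→(14,13,13)
f: flip: (14,13,13)→(13,-13,14)
f: translate: b→13 (≡-13 mod 26), so (13,-13,14)→(13,13,14)
f: reduced (well bottom): (13,13,14) with a≤c, −a<b≤a
g: reduced (well bottom): (10,-1,14) with a≤c, −a<b≤a
reduced forms (13, 13, 14) vs (10, -1, 14) ⇒ inequivalent

no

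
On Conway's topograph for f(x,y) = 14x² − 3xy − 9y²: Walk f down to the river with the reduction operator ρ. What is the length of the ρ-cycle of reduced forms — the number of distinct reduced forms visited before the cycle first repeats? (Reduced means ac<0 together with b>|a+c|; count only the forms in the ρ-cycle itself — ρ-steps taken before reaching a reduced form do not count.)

D = 513, ⌊√D⌋ = 22
descent: ρ → (-9,21,2)  [lands on river]
river: ρ → (2,19,-19)
river: ρ → (-19,19,2)
river: ρ → (2,21,-9)
river: ρ → (-9,15,8)
river: ρ → (8,17,-7)
river: ρ → (-7,11,14)
river: ρ → (14,17,-4)
river: ρ → (-4,15,18)
river: ρ → (18,21,-1)
river: ρ → (-1,21,18)
river: ρ → (18,15,-4)
river: ρ → (-4,17,14)
river: ρ → (14,11,-7)
river: ρ → (-7,17,8)
river: ρ → (8,15,-9)
ρ-cycle length = 16 (tail of 1 descent step not counted)

16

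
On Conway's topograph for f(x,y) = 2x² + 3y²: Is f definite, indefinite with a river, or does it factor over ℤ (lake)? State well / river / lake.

D = b²−4ac = 0² − 4·2·3 = -24
D < 0 ⇒ definite ⇒ every region one sign ⇒ single well

well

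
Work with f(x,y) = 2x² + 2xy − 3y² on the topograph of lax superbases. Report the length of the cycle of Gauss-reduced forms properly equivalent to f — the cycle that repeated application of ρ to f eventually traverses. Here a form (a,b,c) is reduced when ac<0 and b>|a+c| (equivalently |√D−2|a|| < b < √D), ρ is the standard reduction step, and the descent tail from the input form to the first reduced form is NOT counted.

D = 28, ⌊√D⌋ = 5
river: ρ → (-3,4,1)
river: ρ → (1,4,-3)
river: ρ → (-3,2,2)
river: ρ → (2,2,-3)
ρ-cycle length = 4 (tail of 0 descent steps not counted)

4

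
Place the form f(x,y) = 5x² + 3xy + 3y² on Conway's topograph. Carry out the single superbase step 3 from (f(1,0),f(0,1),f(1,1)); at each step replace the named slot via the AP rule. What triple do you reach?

start (5,3,11) = (f(1,0),f(0,1),f(1,1))
replace slot 3: 2·(5+3) − 11 = 5 → (5,3,5)

5,3,5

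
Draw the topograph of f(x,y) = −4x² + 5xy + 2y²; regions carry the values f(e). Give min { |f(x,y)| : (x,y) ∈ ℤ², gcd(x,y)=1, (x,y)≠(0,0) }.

river: ρ → (2,7,-1)
river: ρ → (-1,7,2)
river: ρ → (2,5,-4)
river: ρ → (-4,3,3)
river: ρ → (3,3,-4)
river: ρ → (-4,5,2)
closes: descent 0, river 6
min |a| on river = 1

1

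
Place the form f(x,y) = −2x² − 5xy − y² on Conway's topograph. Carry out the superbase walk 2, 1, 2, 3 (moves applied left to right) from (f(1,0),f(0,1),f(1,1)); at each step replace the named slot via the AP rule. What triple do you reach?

start (-2,-1,-8) = (f(1,0),f(0,1),f(1,1))
replace slot 2: 2·((-2)+(-8)) − (-1) = -19 → (-2,-19,-8)
replace slot 1: 2·((-19)+(-8)) − (-2) = -52 → (-52,-19,-8)
replace slot 2: 2·((-52)+(-8)) − (-19) = -101 → (-52,-101,-8)
replace slot 3: 2·((-52)+(-101)) − (-8) = -298 → (-52,-101,-298)

-52,-101,-298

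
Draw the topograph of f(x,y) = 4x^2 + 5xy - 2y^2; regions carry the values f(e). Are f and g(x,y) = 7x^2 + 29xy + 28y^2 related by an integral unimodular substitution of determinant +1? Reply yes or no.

D₁ = 57, D₂ = 57
river cycle of f (length 6): (-2, 7, 1), (1, 7, -2), (-2, 5, 4), (4, 3, -3), (-3, 3, 4), (4, 5, -2)
river cycle of g (length 6): (-2, 7, 1), (1, 7, -2), (-2, 5, 4), (4, 3, -3), (-3, 3, 4), (4, 5, -2)
cycles coincide ⇒ equivalent

yes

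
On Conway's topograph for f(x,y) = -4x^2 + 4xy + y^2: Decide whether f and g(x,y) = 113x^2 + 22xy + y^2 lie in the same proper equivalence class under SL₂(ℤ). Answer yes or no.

D₁ = 32, D₂ = 32
river cycle of f (length 2): (1, 4, -4), (-4, 4, 1)
river cycle of g (length 2): (1, 4, -4), (-4, 4, 1)
cycles coincide ⇒ equivalent

yes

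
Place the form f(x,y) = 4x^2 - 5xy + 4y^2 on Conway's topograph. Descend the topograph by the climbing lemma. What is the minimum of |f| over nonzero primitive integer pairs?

translate: b→3 (≡-5 mod 8), so (4,-5,4)→(4,3,3)
flip: (4,3,3)→(3,-3,4)
translate: b→3 (≡-3 mod 6), so (3,-3,4)→(3,3,4)
reduced (well bottom): (3,3,4) with a≤c, −a<b≤a
well minimum = a = 3

3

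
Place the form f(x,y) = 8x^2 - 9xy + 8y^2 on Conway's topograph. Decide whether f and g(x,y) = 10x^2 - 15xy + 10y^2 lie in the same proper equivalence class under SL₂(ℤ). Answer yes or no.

D₁ = -175, D₂ = -175
f: translate: b→7 (≡-9 mod 16), so (8,-9,8)→(8,7,7)
f: flip: (8,7,7)→(7,-7,8)
f: translate: b→7 (≡-7 mod 14), so (7,-7,8)→(7,7,8)
f: reduced (well bottom): (7,7,8) with a≤c, −a<b≤a
g: translate: b→5 (≡-15 mod 20), so (10,-15,10)→(10,5,5)
g: flip: (10,5,5)→(5,-5,10)
g: translate: b→5 (≡-5 mod 10), so (5,-5,10)→(5,5,10)
g: reduced (well bottom): (5,5,10) with a≤c, −a<b≤a
reduced forms (7, 7, 8) vs (5, 5, 10) ⇒ inequivalent

no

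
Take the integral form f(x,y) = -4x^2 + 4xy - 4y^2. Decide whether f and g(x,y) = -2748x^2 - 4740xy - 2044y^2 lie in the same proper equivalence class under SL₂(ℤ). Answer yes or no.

D₁ = -48, D₂ = -48
f is negative-definite; reduce −f:
−f: translate: b→4 (≡-4 mod 8), so (4,-4,4)→(4,4,4)
−f: reduced (well bottom): (4,4,4) with a≤c, −a<b≤a
flip sign back: reduced form of f is (-4,-4,-4)
g is negative-definite; reduce −g:
−g: translate: b→-756 (≡4740 mod 5496), so (2748,4740,2044)→(2748,-756,52)
−g: flip: (2748,-756,52)→(52,756,2748)
−g: translate: b→28 (≡756 mod 104), so (52,756,2748)→(52,28,4)
−g: flip: (52,28,4)→(4,-28,52)
−g: translate: b→4 (≡-28 mod 8), so (4,-28,52)→(4,4,4)
−g: reduced (well bottom): (4,4,4) with a≤c, −a<b≤a
flip sign back: reduced form of g is (-4,-4,-4)
reduced forms (-4, -4, -4) vs (-4, -4, -4) ⇒ equivalent

yes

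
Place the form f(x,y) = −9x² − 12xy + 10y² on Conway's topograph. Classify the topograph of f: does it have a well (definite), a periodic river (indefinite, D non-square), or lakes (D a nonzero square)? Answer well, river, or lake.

D = b²−4ac = (-12)² − 4·(-9)·10 = 504
D > 0 non-square ⇒ indefinite ⇒ periodic river

river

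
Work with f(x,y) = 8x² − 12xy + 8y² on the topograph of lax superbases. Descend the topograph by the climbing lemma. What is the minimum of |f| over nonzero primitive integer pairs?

translate: b→4 (≡-12 mod 16), so (8,-12,8)→(8,4,4)
flip: (8,4,4)→(4,-4,8)
translate: b→4 (≡-4 mod 8), so (4,-4,8)→(4,4,8)
reduced (well bottom): (4,4,8) with a≤c, −a<b≤a
well minimum = a = 4

4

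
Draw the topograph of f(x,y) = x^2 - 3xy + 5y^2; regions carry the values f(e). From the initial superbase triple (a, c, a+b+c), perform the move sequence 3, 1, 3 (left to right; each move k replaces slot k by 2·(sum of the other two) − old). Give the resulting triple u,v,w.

start (1,5,3) = (f(1,0),f(0,1),f(1,1))
replace slot 3: 2·(1+5) − 3 = 9 → (1,5,9)
replace slot 1: 2·(5+9) − 1 = 27 → (27,5,9)
replace slot 3: 2·(27+5) − 9 = 55 → (27,5,55)

27,5,55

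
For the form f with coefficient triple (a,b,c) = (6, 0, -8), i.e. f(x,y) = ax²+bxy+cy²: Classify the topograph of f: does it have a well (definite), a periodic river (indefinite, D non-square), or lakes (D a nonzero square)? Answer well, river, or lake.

D = b²−4ac = 0² − 4·6·(-8) = 192
D > 0 non-square ⇒ indefinite ⇒ periodic river

river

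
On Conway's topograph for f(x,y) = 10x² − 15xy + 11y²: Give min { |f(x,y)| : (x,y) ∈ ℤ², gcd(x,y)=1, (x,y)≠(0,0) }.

translate: b→5 (≡-15 mod 20), so (10,-15,11)→(10,5,6)
flip: (10,5,6)→(6,-5,10)
reduced (well bottom): (6,-5,10) with a≤c, −a<b≤a
well minimum = a = 6

6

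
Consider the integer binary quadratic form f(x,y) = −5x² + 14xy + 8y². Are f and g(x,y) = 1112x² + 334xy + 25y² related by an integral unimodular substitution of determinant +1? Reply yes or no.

D₁ = 356, D₂ = 356
river cycle of f (length 10): (8, 18, -1), (-1, 18, 8), (8, 14, -5), (-5, 16, 5), (5, 14, -8), (-8, 18, 1), (1, 18, -8), (-8, 14, 5), (5, 16, -5), (-5, 14, 8)
river cycle of g (length 10): (-1, 18, 8), (8, 14, -5), (-5, 16, 5), (5, 14, -8), (-8, 18, 1), (1, 18, -8), (-8, 14, 5), (5, 16, -5), (-5, 14, 8), (8, 18, -1)
cycles coincide ⇒ equivalent

yes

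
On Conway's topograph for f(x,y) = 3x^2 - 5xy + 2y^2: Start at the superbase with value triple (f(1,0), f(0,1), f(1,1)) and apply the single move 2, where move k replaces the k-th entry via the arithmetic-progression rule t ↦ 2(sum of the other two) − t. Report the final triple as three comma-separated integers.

start (3,2,0) = (f(1,0),f(0,1),f(1,1))
replace slot 2: 2·(3+0) − 2 = 4 → (3,4,0)

3,4,0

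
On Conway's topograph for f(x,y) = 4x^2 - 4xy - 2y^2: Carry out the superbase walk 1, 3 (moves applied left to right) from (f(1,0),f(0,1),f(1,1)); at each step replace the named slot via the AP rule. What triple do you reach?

start (4,-2,-2) = (f(1,0),f(0,1),f(1,1))
replace slot 1: 2·((-2)+(-2)) − 4 = -12 → (-12,-2,-2)
replace slot 3: 2·((-12)+(-2)) − (-2) = -26 → (-12,-2,-26)

-12,-2,-26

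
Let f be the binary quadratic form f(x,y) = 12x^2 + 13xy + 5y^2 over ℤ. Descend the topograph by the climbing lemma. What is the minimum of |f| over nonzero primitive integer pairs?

translate: b→-11 (≡13 mod 24), so (12,13,5)→(12,-11,4)
flip: (12,-11,4)→(4,11,12)
translate: b→3 (≡11 mod 8), so (4,11,12)→(4,3,5)
reduced (well bottom): (4,3,5) with a≤c, −a<b≤a
well minimum = a = 4

4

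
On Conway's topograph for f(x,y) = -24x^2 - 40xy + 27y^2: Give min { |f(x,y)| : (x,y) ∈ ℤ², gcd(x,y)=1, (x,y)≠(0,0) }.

descent: ρ → (27,40,-24)  [lands on river]
river: ρ → (-24,56,11)
river: ρ → (11,54,-29)
river: ρ → (-29,62,3)
river: ρ → (3,64,-8)
river: ρ → (-8,64,3)
river: ρ → (3,62,-29)
river: ρ → (-29,54,11)
river: ρ → (11,56,-24)
river: ρ → (-24,40,27)
river: ρ → (27,14,-37)
river: ρ → (-37,60,4)
river: ρ → (4,60,-37)
river: ρ → (-37,14,27)
closes: descent 1, river 14
min |a| on river = 3

3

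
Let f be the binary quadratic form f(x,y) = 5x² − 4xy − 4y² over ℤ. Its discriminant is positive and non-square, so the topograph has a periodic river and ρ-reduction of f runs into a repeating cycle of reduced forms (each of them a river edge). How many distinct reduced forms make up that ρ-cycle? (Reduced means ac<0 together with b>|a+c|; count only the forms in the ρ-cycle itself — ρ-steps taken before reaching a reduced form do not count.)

D = 96, ⌊√D⌋ = 9
descent: ρ → (-4,4,5)  [lands on river]
river: ρ → (5,6,-3)
river: ρ → (-3,6,5)
river: ρ → (5,4,-4)
ρ-cycle length = 4 (tail of 1 descent step not counted)

4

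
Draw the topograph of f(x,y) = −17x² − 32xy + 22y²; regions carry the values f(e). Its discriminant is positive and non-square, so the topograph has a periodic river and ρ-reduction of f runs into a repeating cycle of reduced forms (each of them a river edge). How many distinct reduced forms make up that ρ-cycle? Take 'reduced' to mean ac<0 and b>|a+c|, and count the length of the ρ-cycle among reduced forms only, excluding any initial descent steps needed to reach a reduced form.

D = 2520, ⌊√D⌋ = 50
descent: ρ → (22,32,-17)  [lands on river]
river: ρ → (-17,36,18)
river: ρ → (18,36,-17)
river: ρ → (-17,32,22)
river: ρ → (22,12,-27)
river: ρ → (-27,42,7)
river: ρ → (7,42,-27)
river: ρ → (-27,12,22)
ρ-cycle length = 8 (tail of 1 descent step not counted)

8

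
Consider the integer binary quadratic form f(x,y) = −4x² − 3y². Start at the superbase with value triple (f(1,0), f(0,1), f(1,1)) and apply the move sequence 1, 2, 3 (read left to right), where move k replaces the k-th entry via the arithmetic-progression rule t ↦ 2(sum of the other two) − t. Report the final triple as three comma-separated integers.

start (-4,-3,-7) = (f(1,0),f(0,1),f(1,1))
replace slot 1: 2·((-3)+(-7)) − (-4) = -16 → (-16,-3,-7)
replace slot 2: 2·((-16)+(-7)) − (-3) = -43 → (-16,-43,-7)
replace slot 3: 2·((-16)+(-43)) − (-7) = -111 → (-16,-43,-111)

-16,-43,-111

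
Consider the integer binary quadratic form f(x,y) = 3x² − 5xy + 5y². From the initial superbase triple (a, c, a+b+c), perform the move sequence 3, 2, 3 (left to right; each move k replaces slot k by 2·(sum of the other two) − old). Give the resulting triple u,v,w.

start (3,5,3) = (f(1,0),f(0,1),f(1,1))
replace slot 3: 2·(3+5) − 3 = 13 → (3,5,13)
replace slot 2: 2·(3+13) − 5 = 27 → (3,27,13)
replace slot 3: 2·(3+27) − 13 = 47 → (3,27,47)

3,27,47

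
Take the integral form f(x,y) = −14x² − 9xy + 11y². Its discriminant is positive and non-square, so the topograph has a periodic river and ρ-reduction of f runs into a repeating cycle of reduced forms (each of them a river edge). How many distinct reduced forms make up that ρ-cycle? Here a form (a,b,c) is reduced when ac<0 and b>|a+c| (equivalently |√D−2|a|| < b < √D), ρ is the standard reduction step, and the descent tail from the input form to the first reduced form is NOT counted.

D = 697, ⌊√D⌋ = 26
descent: ρ → (11,9,-14)  [lands on river]
river: ρ → (-14,19,6)
river: ρ → (6,17,-17)
river: ρ → (-17,17,6)
river: ρ → (6,19,-14)
river: ρ → (-14,9,11)
river: ρ → (11,13,-12)
river: ρ → (-12,11,12)
river: ρ → (12,13,-11)
river: ρ → (-11,9,14)
river: ρ → (14,19,-6)
river: ρ → (-6,17,17)
river: ρ → (17,17,-6)
river: ρ → (-6,19,14)
river: ρ → (14,9,-11)
river: ρ → (-11,13,12)
river: ρ → (12,11,-12)
river: ρ → (-12,13,11)
ρ-cycle length = 18 (tail of 1 descent step not counted)

18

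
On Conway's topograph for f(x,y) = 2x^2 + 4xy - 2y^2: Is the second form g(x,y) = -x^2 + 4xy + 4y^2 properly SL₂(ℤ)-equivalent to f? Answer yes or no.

D₁ = 32, D₂ = 32
river cycle of f (length 2): (-2, 4, 2), (2, 4, -2)
river cycle of g (length 2): (4, 4, -1), (-1, 4, 4)
cycles differ ⇒ inequivalent

no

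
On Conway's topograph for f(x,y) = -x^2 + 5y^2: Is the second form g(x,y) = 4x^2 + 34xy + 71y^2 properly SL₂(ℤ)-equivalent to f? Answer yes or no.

D₁ = 20, D₂ = 20
river cycle of f (length 2): (-1, 4, 1), (1, 4, -1)
river cycle of g (length 2): (-1, 4, 1), (1, 4, -1)
cycles coincide ⇒ equivalent

yes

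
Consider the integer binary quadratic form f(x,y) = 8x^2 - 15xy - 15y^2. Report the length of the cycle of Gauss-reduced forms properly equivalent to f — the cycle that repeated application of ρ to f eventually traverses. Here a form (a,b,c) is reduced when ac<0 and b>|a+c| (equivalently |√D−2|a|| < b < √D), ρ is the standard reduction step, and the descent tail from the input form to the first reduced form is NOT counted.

D = 705, ⌊√D⌋ = 26
descent: ρ → (-15,15,8)  [lands on river]
river: ρ → (8,17,-13)
river: ρ → (-13,9,12)
river: ρ → (12,15,-10)
river: ρ → (-10,25,2)
river: ρ → (2,23,-22)
river: ρ → (-22,21,3)
river: ρ → (3,21,-22)
river: ρ → (-22,23,2)
river: ρ → (2,25,-10)
river: ρ → (-10,15,12)
river: ρ → (12,9,-13)
river: ρ → (-13,17,8)
river: ρ → (8,15,-15)
ρ-cycle length = 14 (tail of 1 descent step not counted)

14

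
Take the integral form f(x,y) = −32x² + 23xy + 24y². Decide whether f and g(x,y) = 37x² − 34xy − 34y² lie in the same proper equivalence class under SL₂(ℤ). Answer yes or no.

D₁ = 3601, D₂ = 6188
discriminants differ ⇒ not SL₂(ℤ)-equivalent

no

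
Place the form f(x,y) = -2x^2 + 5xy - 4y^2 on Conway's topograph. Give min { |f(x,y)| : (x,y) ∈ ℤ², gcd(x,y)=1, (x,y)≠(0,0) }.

translate: b→-1 (≡-5 mod 4), so (2,-5,4)→(2,-1,1)
flip: (2,-1,1)→(1,1,2)
reduced (well bottom): (1,1,2) with a≤c, −a<b≤a
well minimum |f| = |-1| = 1 (negative-definite)

1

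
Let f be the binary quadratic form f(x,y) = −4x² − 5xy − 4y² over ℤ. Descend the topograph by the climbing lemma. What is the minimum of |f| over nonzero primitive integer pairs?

translate: b→-3 (≡5 mod 8), so (4,5,4)→(4,-3,3)
flip: (4,-3,3)→(3,3,4)
reduced (well bottom): (3,3,4) with a≤c, −a<b≤a
well minimum |f| = |-3| = 3 (negative-definite)

3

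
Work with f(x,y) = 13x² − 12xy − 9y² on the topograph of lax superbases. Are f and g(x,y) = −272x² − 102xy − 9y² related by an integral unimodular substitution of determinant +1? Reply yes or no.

D₁ = 612, D₂ = 612
river cycle of f (length 8): (-9, 12, 13), (13, 14, -8), (-8, 18, 9), (9, 18, -8), (-8, 14, 13), (13, 12, -9), (-9, 24, 1), (1, 24, -9)
river cycle of g (length 8): (-9, 12, 13), (13, 14, -8), (-8, 18, 9), (9, 18, -8), (-8, 14, 13), (13, 12, -9), (-9, 24, 1), (1, 24, -9)
cycles coincide ⇒ equivalent

yes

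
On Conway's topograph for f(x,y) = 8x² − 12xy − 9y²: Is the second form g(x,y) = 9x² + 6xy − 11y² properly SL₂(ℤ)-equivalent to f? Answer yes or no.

D₁ = 432, D₂ = 432
river cycle of f (length 8): (-9, 12, 8), (8, 20, -1), (-1, 20, 8), (8, 12, -9), (-9, 6, 11), (11, 16, -4), (-4, 16, 11), (11, 6, -9)
river cycle of g (length 8): (-11, 16, 4), (4, 16, -11), (-11, 6, 9), (9, 12, -8), (-8, 20, 1), (1, 20, -8), (-8, 12, 9), (9, 6, -11)
cycles differ ⇒ inequivalent

no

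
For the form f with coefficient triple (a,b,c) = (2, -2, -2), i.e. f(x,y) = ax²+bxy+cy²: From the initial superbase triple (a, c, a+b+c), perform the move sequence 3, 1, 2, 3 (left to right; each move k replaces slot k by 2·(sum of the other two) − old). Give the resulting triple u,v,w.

start (2,-2,-2) = (f(1,0),f(0,1),f(1,1))
replace slot 3: 2·(2+(-2)) − (-2) = 2 → (2,-2,2)
replace slot 1: 2·((-2)+2) − 2 = -2 → (-2,-2,2)
replace slot 2: 2·((-2)+2) − (-2) = 2 → (-2,2,2)
replace slot 3: 2·((-2)+2) − 2 = -2 → (-2,2,-2)

-2,2,-2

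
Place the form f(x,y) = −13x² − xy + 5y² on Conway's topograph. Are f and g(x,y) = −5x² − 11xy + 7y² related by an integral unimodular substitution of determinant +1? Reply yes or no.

D₁ = 261, D₂ = 261
river cycle of f (length 8): (5, 11, -7), (-7, 3, 9), (9, 15, -1), (-1, 15, 9), (9, 3, -7), (-7, 11, 5), (5, 9, -9), (-9, 9, 5)
river cycle of g (length 8): (7, 11, -5), (-5, 9, 9), (9, 9, -5), (-5, 11, 7), (7, 3, -9), (-9, 15, 1), (1, 15, -9), (-9, 3, 7)
cycles differ ⇒ inequivalent

no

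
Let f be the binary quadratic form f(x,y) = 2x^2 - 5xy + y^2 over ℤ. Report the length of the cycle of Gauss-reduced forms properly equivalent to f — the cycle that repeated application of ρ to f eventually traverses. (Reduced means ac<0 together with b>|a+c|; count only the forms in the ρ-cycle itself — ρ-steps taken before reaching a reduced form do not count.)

D = 17, ⌊√D⌋ = 4
descent: ρ → (1,3,-2)  [lands on river]
river: ρ → (-2,1,2)
river: ρ → (2,3,-1)
river: ρ → (-1,3,2)
river: ρ → (2,1,-2)
river: ρ → (-2,3,1)
ρ-cycle length = 6 (tail of 1 descent step not counted)

6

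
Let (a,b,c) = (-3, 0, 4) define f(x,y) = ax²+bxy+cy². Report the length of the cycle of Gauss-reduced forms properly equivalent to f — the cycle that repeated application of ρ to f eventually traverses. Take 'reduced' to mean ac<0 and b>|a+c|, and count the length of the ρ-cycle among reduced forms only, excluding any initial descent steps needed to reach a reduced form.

D = 48, ⌊√D⌋ = 6
descent: ρ → (4,0,-3)
descent: ρ → (-3,6,1)  [lands on river]
river: ρ → (1,6,-3)
ρ-cycle length = 2 (tail of 2 descent steps not counted)

2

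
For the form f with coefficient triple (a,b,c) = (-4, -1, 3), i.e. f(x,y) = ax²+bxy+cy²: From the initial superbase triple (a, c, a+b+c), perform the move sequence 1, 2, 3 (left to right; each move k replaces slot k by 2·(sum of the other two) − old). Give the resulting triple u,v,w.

start (-4,3,-2) = (f(1,0),f(0,1),f(1,1))
replace slot 1: 2·(3+(-2)) − (-4) = 6 → (6,3,-2)
replace slot 2: 2·(6+(-2)) − 3 = 5 → (6,5,-2)
replace slot 3: 2·(6+5) − (-2) = 24 → (6,5,24)

6,5,24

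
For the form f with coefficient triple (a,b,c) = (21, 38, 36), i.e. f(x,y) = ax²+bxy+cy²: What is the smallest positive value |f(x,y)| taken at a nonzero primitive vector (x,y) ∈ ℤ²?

translate: b→-4 (≡38 mod 42), so (21,38,36)→(21,-4,19)
flip: (21,-4,19)→(19,4,21)
reduced (well bottom): (19,4,21) with a≤c, −a<b≤a
well minimum = a = 19

19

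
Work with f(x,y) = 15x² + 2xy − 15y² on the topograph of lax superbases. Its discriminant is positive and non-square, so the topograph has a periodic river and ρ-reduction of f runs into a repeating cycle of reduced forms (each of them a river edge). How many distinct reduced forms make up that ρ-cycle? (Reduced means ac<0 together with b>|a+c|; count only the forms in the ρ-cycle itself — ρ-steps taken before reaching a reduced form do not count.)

D = 904, ⌊√D⌋ = 30
river: ρ → (-15,28,2)
river: ρ → (2,28,-15)
river: ρ → (-15,2,15)
river: ρ → (15,28,-2)
river: ρ → (-2,28,15)
river: ρ → (15,2,-15)
ρ-cycle length = 6 (tail of 0 descent steps not counted)

6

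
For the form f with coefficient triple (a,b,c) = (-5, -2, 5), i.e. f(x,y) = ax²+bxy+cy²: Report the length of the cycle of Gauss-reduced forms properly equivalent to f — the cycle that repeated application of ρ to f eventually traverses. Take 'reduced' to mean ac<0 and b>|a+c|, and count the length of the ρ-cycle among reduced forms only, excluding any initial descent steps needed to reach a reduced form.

D = 104, ⌊√D⌋ = 10
descent: ρ → (5,2,-5)  [lands on river]
river: ρ → (-5,8,2)
river: ρ → (2,8,-5)
river: ρ → (-5,2,5)
river: ρ → (5,8,-2)
river: ρ → (-2,8,5)
ρ-cycle length = 6 (tail of 1 descent step not counted)

6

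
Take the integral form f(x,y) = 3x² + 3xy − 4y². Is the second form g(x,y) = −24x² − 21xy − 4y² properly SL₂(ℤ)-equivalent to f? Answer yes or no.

D₁ = 57, D₂ = 57
river cycle of f (length 6): (-4, 5, 2), (2, 7, -1), (-1, 7, 2), (2, 5, -4), (-4, 3, 3), (3, 3, -4)
river cycle of g (length 6): (-4, 5, 2), (2, 7, -1), (-1, 7, 2), (2, 5, -4), (-4, 3, 3), (3, 3, -4)
cycles coincide ⇒ equivalent

yes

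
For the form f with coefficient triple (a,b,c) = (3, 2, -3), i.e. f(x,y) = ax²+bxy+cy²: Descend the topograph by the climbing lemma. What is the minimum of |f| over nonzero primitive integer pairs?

river: ρ → (-3,4,2)
river: ρ → (2,4,-3)
river: ρ → (-3,2,3)
river: ρ → (3,4,-2)
river: ρ → (-2,4,3)
river: ρ → (3,2,-3)
closes: descent 0, river 6
min |a| on river = 2

2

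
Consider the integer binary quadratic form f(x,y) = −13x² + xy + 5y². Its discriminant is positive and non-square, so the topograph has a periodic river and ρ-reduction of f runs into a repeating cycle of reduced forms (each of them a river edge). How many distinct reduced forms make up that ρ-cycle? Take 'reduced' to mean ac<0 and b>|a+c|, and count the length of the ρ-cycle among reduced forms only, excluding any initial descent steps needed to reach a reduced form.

D = 261, ⌊√D⌋ = 16
descent: ρ → (5,9,-9)  [lands on river]
river: ρ → (-9,9,5)
river: ρ → (5,11,-7)
river: ρ → (-7,3,9)
river: ρ → (9,15,-1)
river: ρ → (-1,15,9)
river: ρ → (9,3,-7)
river: ρ → (-7,11,5)
ρ-cycle length = 8 (tail of 1 descent step not counted)

8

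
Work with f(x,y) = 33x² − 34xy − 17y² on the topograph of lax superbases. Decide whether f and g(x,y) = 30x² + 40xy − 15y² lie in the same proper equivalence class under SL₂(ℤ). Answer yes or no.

D₁ = 3400, D₂ = 3400
river cycle of f (length 10): (-17, 34, 33), (33, 32, -18), (-18, 40, 25), (25, 10, -33), (-33, 56, 2), (2, 56, -33), (-33, 10, 25), (25, 40, -18), (-18, 32, 33), (33, 34, -17)
river cycle of g (length 6): (-15, 50, 15), (15, 40, -30), (-30, 20, 25), (25, 30, -25), (-25, 20, 30), (30, 40, -15)
cycles differ ⇒ inequivalent

no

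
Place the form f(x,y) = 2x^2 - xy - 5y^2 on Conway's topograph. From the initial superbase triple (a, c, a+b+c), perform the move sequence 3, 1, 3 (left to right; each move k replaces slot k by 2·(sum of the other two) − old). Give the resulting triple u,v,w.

start (2,-5,-4) = (f(1,0),f(0,1),f(1,1))
replace slot 3: 2·(2+(-5)) − (-4) = -2 → (2,-5,-2)
replace slot 1: 2·((-5)+(-2)) − 2 = -16 → (-16,-5,-2)
replace slot 3: 2·((-16)+(-5)) − (-2) = -40 → (-16,-5,-40)

-16,-5,-40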